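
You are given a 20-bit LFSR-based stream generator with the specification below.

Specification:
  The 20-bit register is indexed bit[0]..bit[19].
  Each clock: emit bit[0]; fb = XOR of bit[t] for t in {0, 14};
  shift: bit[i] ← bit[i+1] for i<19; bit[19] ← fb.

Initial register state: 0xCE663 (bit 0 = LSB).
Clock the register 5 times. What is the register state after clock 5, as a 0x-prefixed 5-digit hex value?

reg_0 = 0xCE663
clock 1: out=1, reg = 0x67331
clock 2: out=1, reg = 0x33998
clock 3: out=0, reg = 0x19CCC
clock 4: out=0, reg = 0x0CE66
clock 5: out=0, reg = 0x86733

0x86733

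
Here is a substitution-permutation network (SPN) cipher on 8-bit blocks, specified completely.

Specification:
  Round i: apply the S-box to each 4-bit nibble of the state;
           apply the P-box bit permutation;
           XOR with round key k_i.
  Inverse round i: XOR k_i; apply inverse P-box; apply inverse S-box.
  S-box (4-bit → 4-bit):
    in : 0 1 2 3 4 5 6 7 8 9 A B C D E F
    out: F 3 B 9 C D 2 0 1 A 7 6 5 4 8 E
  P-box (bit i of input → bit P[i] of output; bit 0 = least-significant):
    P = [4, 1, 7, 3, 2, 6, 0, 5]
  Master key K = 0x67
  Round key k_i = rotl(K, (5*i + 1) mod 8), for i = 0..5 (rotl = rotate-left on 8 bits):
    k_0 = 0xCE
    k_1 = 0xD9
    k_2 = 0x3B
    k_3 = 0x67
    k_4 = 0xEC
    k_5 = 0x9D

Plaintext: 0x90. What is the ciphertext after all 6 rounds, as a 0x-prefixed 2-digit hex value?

s_0 = plaintext = 0x90
s_1 = Round(s_0, k_0) = 0x34
s_2 = Round(s_1, k_1) = 0x75
s_3 = Round(s_2, k_2) = 0xA3
s_4 = Round(s_3, k_3) = 0x3A
s_5 = Round(s_4, k_4) = 0x5A
s_6 = Round(s_5, k_5) = 0x2A

0x2A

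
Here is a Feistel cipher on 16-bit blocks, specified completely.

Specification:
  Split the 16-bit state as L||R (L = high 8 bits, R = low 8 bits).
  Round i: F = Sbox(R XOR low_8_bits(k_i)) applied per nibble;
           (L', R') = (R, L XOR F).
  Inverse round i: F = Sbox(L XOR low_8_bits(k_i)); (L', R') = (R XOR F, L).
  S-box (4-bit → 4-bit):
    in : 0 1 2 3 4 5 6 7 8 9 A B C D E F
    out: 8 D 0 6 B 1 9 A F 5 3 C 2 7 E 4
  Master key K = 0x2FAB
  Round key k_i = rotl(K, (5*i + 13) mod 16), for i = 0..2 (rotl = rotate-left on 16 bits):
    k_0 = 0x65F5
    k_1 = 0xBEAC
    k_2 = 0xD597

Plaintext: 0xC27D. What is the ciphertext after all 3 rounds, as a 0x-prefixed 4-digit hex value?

0x20F7

s_0 = plaintext = 0xC27D
s_1 = Round(s_0, k_0) = 0x7D3D
s_2 = Round(s_1, k_1) = 0x3D20
s_3 = Round(s_2, k_2) = 0x20F7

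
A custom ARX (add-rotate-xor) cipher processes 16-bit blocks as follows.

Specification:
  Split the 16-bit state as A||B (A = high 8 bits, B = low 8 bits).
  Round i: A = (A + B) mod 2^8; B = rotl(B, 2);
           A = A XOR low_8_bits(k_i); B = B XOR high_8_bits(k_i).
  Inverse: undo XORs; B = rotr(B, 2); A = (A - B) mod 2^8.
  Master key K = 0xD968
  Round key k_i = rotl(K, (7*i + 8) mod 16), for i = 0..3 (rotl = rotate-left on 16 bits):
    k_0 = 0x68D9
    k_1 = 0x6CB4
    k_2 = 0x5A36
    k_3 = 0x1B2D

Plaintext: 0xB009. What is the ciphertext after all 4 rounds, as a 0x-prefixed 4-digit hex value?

s_0 = plaintext = 0xB009
s_1 = Round(s_0, k_0) = 0x604C
s_2 = Round(s_1, k_1) = 0x185D
s_3 = Round(s_2, k_2) = 0x432F
s_4 = Round(s_3, k_3) = 0x5FA7

0x5FA7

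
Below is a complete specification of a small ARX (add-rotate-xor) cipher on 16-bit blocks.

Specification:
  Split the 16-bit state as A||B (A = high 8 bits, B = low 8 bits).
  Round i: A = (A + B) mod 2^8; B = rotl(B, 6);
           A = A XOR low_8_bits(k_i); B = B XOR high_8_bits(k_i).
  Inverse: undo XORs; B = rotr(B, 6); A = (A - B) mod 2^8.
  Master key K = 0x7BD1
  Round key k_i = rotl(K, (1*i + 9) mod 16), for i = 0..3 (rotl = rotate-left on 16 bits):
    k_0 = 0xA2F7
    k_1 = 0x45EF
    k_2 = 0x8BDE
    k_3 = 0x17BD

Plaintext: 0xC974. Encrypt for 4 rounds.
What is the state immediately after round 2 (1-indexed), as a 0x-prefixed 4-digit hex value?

0x66AA

s_0 = plaintext = 0xC974
s_1 = Round(s_0, k_0) = 0xCABF
s_2 = Round(s_1, k_1) = 0x66AA
s_3 = Round(s_2, k_2) = 0xCE21
s_4 = Round(s_3, k_3) = 0x525F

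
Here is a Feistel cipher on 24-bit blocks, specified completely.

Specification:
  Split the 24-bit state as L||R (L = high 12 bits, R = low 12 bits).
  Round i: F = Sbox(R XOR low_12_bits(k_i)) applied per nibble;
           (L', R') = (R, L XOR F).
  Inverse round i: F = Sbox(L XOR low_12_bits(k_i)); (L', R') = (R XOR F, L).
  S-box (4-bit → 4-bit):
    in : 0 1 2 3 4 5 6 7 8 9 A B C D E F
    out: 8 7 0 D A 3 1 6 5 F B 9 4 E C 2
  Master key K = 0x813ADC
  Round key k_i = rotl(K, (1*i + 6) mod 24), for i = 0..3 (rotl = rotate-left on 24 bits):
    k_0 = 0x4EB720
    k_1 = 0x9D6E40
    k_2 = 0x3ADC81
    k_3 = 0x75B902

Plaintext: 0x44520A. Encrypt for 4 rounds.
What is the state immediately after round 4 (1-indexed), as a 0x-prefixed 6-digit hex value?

0x0C82CD

s_0 = plaintext = 0x44520A
s_1 = Round(s_0, k_0) = 0x20A74E
s_2 = Round(s_1, k_1) = 0x74ED86
s_3 = Round(s_2, k_2) = 0xD860C8
s_4 = Round(s_3, k_3) = 0x0C82CD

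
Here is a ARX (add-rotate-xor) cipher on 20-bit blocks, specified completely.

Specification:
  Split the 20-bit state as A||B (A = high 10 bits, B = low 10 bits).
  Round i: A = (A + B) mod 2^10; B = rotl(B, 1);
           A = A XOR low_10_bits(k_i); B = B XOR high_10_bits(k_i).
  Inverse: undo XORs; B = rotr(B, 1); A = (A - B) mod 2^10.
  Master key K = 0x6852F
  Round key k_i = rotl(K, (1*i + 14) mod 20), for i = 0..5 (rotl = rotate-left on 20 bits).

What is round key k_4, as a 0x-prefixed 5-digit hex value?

0xDA14B

K = 0x6852F
k_0 = rotl(K, (1*0+14) mod 20) = rotl(K, 14) = 0xBDA14
k_1 = rotl(K, (1*1+14) mod 20) = rotl(K, 15) = 0x7B429
k_2 = rotl(K, (1*2+14) mod 20) = rotl(K, 16) = 0xF6852
k_3 = rotl(K, (1*3+14) mod 20) = rotl(K, 17) = 0xED0A5
k_4 = rotl(K, (1*4+14) mod 20) = rotl(K, 18) = 0xDA14B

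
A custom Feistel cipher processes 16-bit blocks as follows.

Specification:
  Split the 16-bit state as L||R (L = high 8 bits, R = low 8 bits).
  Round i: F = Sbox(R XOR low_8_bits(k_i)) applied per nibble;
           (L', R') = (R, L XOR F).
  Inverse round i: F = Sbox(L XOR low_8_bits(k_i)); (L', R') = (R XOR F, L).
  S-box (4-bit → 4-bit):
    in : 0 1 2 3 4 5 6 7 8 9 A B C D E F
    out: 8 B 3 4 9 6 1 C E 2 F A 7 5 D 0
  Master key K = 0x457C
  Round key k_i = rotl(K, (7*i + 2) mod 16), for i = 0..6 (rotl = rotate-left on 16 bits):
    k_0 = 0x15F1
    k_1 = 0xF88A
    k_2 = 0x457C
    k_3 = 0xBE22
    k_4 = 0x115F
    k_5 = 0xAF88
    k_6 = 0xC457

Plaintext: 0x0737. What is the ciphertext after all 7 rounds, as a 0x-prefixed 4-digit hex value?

0x10C7

s_0 = plaintext = 0x0737
s_1 = Round(s_0, k_0) = 0x3776
s_2 = Round(s_1, k_1) = 0x7630
s_3 = Round(s_2, k_2) = 0x30E1
s_4 = Round(s_3, k_3) = 0xE144
s_5 = Round(s_4, k_4) = 0x445B
s_6 = Round(s_5, k_5) = 0x5B10
s_7 = Round(s_6, k_6) = 0x10C7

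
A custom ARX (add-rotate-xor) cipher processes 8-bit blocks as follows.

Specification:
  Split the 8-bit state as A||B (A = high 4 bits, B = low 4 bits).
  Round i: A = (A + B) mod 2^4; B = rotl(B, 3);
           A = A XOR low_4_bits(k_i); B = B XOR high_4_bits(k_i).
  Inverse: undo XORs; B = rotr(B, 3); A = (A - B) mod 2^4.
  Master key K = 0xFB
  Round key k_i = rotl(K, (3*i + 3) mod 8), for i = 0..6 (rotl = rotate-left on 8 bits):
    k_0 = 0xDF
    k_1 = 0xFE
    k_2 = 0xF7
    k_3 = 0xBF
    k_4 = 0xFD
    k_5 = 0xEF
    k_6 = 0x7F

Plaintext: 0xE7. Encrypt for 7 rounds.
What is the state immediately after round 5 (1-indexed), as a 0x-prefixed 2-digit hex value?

s_0 = plaintext = 0xE7
s_1 = Round(s_0, k_0) = 0xA6
s_2 = Round(s_1, k_1) = 0xEC
s_3 = Round(s_2, k_2) = 0xD9
s_4 = Round(s_3, k_3) = 0x97
s_5 = Round(s_4, k_4) = 0xD4
s_6 = Round(s_5, k_5) = 0xEC
s_7 = Round(s_6, k_6) = 0x51

0xD4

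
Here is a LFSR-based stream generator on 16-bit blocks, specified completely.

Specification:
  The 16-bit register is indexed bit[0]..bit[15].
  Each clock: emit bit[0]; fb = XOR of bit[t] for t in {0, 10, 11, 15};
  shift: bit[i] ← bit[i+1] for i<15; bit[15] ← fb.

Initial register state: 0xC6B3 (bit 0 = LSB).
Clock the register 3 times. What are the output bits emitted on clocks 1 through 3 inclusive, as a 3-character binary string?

110

reg_0 = 0xC6B3
clock 1: out=1, reg = 0xE359
clock 2: out=1, reg = 0x71AC
clock 3: out=0, reg = 0x38D6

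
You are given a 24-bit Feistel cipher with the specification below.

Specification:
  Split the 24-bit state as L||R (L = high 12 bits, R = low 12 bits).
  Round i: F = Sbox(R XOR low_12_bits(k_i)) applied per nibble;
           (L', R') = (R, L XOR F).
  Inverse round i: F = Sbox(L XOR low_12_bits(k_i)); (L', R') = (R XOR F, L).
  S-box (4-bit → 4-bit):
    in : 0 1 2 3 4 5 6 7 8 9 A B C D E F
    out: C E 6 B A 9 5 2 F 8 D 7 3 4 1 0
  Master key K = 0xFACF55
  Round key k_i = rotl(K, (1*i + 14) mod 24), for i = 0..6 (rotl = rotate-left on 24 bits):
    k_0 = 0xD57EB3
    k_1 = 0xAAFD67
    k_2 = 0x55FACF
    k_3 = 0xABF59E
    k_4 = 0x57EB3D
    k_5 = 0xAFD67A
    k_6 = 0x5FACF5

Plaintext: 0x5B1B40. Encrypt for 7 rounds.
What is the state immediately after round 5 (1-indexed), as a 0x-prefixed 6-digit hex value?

0xDEF9CB

s_0 = plaintext = 0x5B1B40
s_1 = Round(s_0, k_0) = 0xB40CBA
s_2 = Round(s_1, k_1) = 0xCBA504
s_3 = Round(s_2, k_2) = 0x504C8D
s_4 = Round(s_3, k_3) = 0xC8DDEF
s_5 = Round(s_4, k_4) = 0xDEF9CB
s_6 = Round(s_5, k_5) = 0x9CBD91
s_7 = Round(s_6, k_6) = 0xD91791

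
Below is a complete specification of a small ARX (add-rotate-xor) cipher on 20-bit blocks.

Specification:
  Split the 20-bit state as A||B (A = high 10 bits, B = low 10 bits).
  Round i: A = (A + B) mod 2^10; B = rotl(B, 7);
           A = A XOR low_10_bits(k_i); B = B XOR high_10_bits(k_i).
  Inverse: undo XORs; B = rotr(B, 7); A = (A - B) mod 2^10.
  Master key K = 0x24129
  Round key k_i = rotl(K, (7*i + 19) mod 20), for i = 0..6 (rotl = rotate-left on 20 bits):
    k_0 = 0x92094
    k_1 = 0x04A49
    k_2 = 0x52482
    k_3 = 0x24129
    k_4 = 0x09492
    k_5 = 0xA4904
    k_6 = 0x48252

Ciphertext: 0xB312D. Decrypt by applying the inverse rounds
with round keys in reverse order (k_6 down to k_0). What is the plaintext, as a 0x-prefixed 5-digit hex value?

0x8D83E

s_0 = ciphertext = 0xB312D
s_1 = InvRound(s_0, k_6) = 0x0D868
s_2 = InvRound(s_1, k_5) = 0x577D5
s_3 = InvRound(s_2, k_4) = 0x92387
s_4 = InvRound(s_3, k_3) = 0xA8CBE
s_5 = InvRound(s_4, k_2) = 0x99BBB
s_6 = InvRound(s_5, k_1) = 0xB814F
s_7 = InvRound(s_6, k_0) = 0x8D83E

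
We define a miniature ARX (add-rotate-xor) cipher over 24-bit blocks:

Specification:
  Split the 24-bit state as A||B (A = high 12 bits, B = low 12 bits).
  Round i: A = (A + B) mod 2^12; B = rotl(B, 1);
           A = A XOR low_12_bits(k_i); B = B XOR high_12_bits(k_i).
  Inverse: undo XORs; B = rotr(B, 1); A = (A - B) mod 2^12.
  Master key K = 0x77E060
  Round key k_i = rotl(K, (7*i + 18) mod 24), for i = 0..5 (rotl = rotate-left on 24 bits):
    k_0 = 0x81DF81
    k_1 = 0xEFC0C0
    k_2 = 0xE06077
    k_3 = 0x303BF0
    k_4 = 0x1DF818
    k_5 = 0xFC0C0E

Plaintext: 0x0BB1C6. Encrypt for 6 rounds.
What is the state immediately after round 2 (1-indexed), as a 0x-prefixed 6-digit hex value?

s_0 = plaintext = 0x0BB1C6
s_1 = Round(s_0, k_0) = 0xD00B91
s_2 = Round(s_1, k_1) = 0x8519DF
s_3 = Round(s_2, k_2) = 0x247DB9
s_4 = Round(s_3, k_3) = 0xBF0870
s_5 = Round(s_4, k_4) = 0xC7813E
s_6 = Round(s_5, k_5) = 0x1B8DBC

0x8519DF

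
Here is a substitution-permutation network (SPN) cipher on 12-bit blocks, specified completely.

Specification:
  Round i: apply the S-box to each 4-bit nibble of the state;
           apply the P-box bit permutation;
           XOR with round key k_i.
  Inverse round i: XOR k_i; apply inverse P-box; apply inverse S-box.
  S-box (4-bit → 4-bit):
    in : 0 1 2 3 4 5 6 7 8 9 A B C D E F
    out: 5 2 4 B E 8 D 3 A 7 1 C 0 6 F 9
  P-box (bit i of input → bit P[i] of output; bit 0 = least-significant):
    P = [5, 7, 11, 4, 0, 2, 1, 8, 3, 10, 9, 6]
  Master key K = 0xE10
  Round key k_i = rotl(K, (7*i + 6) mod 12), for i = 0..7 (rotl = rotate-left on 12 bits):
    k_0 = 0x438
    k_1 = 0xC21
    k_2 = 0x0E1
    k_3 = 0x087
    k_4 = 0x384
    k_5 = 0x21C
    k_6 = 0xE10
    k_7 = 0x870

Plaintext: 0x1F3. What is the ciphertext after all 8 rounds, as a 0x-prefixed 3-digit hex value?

s_0 = plaintext = 0x1F3
s_1 = Round(s_0, k_0) = 0x189
s_2 = Round(s_1, k_1) = 0x185
s_3 = Round(s_2, k_2) = 0x5F5
s_4 = Round(s_3, k_3) = 0x1D6
s_5 = Round(s_4, k_4) = 0xFB2
s_6 = Round(s_5, k_5) = 0xB56
s_7 = Round(s_6, k_6) = 0x560
s_8 = Round(s_7, k_7) = 0x113

0x113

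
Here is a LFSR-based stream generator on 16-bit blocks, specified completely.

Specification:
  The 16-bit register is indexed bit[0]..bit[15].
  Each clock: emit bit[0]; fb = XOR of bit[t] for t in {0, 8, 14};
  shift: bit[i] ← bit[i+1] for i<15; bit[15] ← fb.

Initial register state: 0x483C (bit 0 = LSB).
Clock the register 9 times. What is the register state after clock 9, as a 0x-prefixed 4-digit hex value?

0xD8A4

reg_0 = 0x483C
clock 1: out=0, reg = 0xA41E
clock 2: out=0, reg = 0x520F
clock 3: out=1, reg = 0x2907
clock 4: out=1, reg = 0x1483
clock 5: out=1, reg = 0x8A41
clock 6: out=1, reg = 0xC520
clock 7: out=0, reg = 0x6290
clock 8: out=0, reg = 0xB148
clock 9: out=0, reg = 0xD8A4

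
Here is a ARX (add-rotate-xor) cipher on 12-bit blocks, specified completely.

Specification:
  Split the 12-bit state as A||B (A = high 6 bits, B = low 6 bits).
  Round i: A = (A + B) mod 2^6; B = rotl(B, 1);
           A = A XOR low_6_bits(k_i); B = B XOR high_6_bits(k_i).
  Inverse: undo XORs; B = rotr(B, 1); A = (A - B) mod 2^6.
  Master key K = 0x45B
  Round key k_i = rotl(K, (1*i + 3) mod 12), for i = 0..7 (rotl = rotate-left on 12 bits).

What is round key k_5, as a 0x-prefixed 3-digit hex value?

0xB45

K = 0x45B
k_0 = rotl(K, (1*0+3) mod 12) = rotl(K, 3) = 0x2DA
k_1 = rotl(K, (1*1+3) mod 12) = rotl(K, 4) = 0x5B4
k_2 = rotl(K, (1*2+3) mod 12) = rotl(K, 5) = 0xB68
k_3 = rotl(K, (1*3+3) mod 12) = rotl(K, 6) = 0x6D1
k_4 = rotl(K, (1*4+3) mod 12) = rotl(K, 7) = 0xDA2
k_5 = rotl(K, (1*5+3) mod 12) = rotl(K, 8) = 0xB45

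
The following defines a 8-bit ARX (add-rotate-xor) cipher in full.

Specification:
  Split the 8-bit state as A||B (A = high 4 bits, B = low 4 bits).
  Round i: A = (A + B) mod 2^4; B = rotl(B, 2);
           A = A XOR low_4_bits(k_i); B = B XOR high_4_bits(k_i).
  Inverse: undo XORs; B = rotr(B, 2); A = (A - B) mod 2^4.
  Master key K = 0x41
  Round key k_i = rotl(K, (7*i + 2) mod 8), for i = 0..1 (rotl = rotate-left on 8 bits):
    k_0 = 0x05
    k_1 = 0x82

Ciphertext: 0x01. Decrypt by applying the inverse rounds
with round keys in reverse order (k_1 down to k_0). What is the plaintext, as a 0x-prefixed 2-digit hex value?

0x09

s_0 = ciphertext = 0x01
s_1 = InvRound(s_0, k_1) = 0xC6
s_2 = InvRound(s_1, k_0) = 0x09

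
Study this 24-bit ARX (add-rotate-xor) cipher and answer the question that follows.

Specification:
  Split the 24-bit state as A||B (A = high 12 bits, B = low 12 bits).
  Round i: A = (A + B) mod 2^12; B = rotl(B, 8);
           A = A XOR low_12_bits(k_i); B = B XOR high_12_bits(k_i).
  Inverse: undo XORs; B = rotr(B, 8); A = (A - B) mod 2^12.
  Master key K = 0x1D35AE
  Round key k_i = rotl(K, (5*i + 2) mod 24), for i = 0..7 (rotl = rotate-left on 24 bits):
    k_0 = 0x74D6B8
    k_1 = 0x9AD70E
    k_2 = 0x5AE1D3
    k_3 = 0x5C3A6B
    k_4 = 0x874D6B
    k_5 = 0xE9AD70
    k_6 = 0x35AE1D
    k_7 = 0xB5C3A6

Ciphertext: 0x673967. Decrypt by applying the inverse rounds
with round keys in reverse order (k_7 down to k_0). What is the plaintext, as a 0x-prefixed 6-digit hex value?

0x9B544B

s_0 = ciphertext = 0x673967
s_1 = InvRound(s_0, k_7) = 0x2233B2
s_2 = InvRound(s_1, k_6) = 0xDBEE80
s_3 = InvRound(s_2, k_5) = 0xF2E1A0
s_4 = InvRound(s_3, k_4) = 0x4FCD49
s_5 = InvRound(s_4, k_3) = 0x5EF8A8
s_6 = InvRound(s_5, k_2) = 0x3CF06D
s_7 = InvRound(s_6, k_1) = 0x8B8C09
s_8 = InvRound(s_7, k_0) = 0x9B544B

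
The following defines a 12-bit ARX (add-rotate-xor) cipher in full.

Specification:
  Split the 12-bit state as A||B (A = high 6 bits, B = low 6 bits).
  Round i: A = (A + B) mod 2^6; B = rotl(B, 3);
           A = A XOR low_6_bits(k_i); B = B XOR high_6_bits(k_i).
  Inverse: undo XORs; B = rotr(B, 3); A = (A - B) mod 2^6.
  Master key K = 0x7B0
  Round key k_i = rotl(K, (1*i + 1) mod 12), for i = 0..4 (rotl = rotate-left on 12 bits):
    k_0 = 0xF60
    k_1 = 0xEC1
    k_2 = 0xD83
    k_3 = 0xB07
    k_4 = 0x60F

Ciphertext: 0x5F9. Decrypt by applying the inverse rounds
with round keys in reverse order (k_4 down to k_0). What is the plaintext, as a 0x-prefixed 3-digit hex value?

s_0 = ciphertext = 0x5F9
s_1 = InvRound(s_0, k_4) = 0x30C
s_2 = InvRound(s_1, k_3) = 0x1C4
s_3 = InvRound(s_2, k_2) = 0xB96
s_4 = InvRound(s_3, k_1) = 0x0AD
s_5 = InvRound(s_4, k_0) = 0x802

0x802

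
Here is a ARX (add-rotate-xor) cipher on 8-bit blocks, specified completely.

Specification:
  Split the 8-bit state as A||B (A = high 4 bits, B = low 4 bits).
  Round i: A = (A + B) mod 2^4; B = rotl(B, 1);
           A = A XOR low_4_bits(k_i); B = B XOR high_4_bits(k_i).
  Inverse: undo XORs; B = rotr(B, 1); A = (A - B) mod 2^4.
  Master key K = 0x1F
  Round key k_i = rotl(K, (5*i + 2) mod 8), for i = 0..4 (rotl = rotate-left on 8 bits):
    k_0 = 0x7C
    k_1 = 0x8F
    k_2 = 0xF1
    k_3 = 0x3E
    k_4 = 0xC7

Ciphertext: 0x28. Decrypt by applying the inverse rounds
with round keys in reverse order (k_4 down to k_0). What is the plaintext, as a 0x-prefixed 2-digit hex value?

0xA7

s_0 = ciphertext = 0x28
s_1 = InvRound(s_0, k_4) = 0x32
s_2 = InvRound(s_1, k_3) = 0x58
s_3 = InvRound(s_2, k_2) = 0x9B
s_4 = InvRound(s_3, k_1) = 0xD9
s_5 = InvRound(s_4, k_0) = 0xA7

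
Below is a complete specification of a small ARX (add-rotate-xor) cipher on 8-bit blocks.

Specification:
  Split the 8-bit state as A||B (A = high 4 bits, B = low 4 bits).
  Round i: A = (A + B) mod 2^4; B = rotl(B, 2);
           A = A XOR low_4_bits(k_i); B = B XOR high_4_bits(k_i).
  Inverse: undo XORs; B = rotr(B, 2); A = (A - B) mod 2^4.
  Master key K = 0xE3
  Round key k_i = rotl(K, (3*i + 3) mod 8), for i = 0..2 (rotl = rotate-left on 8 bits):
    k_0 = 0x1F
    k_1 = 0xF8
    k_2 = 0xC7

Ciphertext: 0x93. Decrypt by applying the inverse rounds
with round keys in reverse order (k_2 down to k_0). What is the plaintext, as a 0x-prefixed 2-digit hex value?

s_0 = ciphertext = 0x93
s_1 = InvRound(s_0, k_2) = 0xFF
s_2 = InvRound(s_1, k_1) = 0x70
s_3 = InvRound(s_2, k_0) = 0x44

0x44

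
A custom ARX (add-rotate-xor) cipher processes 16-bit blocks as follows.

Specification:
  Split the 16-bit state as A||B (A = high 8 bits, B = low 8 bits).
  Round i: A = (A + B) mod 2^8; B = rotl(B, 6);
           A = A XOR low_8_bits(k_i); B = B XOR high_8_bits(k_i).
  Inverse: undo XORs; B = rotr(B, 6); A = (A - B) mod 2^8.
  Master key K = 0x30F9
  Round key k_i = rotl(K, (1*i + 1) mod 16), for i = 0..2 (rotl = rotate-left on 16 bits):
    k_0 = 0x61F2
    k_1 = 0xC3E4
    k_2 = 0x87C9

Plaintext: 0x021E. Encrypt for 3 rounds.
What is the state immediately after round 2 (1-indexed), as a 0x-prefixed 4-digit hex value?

0x5C7A

s_0 = plaintext = 0x021E
s_1 = Round(s_0, k_0) = 0xD2E6
s_2 = Round(s_1, k_1) = 0x5C7A
s_3 = Round(s_2, k_2) = 0x1F19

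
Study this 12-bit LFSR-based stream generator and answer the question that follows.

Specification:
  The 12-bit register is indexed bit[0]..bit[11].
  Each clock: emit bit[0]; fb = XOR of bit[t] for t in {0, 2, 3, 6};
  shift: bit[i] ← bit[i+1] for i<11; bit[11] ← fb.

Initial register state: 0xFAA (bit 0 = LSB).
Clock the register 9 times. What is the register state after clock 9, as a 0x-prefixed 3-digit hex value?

reg_0 = 0xFAA
clock 1: out=0, reg = 0xFD5
clock 2: out=1, reg = 0xFEA
clock 3: out=0, reg = 0x7F5
clock 4: out=1, reg = 0xBFA
clock 5: out=0, reg = 0x5FD
clock 6: out=1, reg = 0x2FE
clock 7: out=0, reg = 0x97F
clock 8: out=1, reg = 0x4BF
clock 9: out=1, reg = 0xA5F

0xA5F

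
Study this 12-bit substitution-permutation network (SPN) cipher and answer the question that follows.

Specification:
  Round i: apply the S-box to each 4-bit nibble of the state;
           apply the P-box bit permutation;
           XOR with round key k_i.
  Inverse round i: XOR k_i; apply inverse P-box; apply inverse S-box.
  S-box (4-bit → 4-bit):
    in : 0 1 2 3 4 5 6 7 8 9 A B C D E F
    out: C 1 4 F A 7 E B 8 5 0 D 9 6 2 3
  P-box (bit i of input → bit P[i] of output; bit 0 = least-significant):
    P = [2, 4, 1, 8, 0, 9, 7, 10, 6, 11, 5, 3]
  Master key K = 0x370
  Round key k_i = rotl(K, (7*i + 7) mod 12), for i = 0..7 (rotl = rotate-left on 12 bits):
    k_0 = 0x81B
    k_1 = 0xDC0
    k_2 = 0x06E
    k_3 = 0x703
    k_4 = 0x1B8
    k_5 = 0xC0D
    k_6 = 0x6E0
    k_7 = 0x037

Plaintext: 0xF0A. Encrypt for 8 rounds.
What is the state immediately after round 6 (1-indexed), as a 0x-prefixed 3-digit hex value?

s_0 = plaintext = 0xF0A
s_1 = Round(s_0, k_0) = 0x4DB
s_2 = Round(s_1, k_1) = 0x64E
s_3 = Round(s_2, k_2) = 0xE56
s_4 = Round(s_3, k_3) = 0xC90
s_5 = Round(s_4, k_4) = 0x073
s_6 = Round(s_5, k_5) = 0xB32
s_7 = Round(s_6, k_6) = 0x00B
s_8 = Round(s_7, k_7) = 0x599

0xB32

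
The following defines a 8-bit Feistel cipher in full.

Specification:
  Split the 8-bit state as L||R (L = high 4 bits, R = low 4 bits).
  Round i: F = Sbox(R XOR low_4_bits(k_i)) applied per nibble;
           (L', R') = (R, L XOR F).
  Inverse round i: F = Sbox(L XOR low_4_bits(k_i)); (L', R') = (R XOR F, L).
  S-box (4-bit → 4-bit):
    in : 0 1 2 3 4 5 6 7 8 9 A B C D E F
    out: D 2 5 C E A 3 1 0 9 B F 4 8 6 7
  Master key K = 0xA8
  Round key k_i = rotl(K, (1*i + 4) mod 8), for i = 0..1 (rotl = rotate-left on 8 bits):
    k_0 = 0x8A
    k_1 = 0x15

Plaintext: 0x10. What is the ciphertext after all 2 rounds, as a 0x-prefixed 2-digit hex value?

0xA7

s_0 = plaintext = 0x10
s_1 = Round(s_0, k_0) = 0x0A
s_2 = Round(s_1, k_1) = 0xA7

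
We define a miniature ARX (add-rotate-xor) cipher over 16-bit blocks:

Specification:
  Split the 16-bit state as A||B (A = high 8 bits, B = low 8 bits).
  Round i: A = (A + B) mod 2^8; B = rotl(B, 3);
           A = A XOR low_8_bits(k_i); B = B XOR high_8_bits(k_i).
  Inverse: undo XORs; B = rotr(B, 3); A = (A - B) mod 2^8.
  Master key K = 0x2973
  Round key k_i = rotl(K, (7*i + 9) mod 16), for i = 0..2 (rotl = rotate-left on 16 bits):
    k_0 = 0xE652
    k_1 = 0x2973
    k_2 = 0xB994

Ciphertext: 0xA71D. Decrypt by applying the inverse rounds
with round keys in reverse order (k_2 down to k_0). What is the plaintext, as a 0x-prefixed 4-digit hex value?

s_0 = ciphertext = 0xA71D
s_1 = InvRound(s_0, k_2) = 0x9F94
s_2 = InvRound(s_1, k_1) = 0x35B7
s_3 = InvRound(s_2, k_0) = 0x3D2A

0x3D2A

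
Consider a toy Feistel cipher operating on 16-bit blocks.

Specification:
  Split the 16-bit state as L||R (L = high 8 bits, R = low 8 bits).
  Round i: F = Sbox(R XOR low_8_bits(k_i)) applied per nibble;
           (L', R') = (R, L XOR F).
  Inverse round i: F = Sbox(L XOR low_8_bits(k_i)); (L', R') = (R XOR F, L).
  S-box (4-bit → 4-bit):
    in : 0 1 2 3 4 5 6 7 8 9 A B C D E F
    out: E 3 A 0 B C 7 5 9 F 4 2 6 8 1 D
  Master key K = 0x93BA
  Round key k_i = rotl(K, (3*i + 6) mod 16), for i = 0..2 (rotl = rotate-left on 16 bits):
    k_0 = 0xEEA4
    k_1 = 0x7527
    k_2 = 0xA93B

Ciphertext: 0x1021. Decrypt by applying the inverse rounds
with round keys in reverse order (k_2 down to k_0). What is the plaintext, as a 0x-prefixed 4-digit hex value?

0x5E5B

s_0 = ciphertext = 0x1021
s_1 = InvRound(s_0, k_2) = 0x8310
s_2 = InvRound(s_1, k_1) = 0x5B83
s_3 = InvRound(s_2, k_0) = 0x5E5B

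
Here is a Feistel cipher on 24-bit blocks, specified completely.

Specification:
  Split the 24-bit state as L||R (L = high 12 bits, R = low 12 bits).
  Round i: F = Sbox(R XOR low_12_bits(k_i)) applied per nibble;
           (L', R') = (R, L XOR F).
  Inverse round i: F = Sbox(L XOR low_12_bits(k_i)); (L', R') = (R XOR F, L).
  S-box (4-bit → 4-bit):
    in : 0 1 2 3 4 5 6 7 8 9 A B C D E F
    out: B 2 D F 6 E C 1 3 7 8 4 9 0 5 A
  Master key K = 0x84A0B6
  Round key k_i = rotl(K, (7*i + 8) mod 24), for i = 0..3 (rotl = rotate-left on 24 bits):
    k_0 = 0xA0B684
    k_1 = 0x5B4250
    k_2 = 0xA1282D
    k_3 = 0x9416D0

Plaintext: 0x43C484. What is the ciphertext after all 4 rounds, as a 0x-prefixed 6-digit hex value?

s_0 = plaintext = 0x43C484
s_1 = Round(s_0, k_0) = 0x484987
s_2 = Round(s_1, k_1) = 0x987085
s_3 = Round(s_2, k_2) = 0x085A04
s_4 = Round(s_3, k_3) = 0xA04983

0xA04983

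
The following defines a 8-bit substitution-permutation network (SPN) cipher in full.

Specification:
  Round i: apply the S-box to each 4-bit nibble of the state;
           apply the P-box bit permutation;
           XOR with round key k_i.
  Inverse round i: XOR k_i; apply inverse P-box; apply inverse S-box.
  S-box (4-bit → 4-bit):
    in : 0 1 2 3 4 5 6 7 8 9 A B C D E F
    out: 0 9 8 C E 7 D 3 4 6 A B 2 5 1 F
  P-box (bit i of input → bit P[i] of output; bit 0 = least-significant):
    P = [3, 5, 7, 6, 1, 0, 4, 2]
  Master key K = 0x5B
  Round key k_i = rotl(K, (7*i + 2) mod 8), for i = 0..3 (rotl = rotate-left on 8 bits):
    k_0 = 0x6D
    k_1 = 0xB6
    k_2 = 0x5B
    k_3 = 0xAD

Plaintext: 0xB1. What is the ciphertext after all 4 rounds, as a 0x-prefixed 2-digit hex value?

0x8D

s_0 = plaintext = 0xB1
s_1 = Round(s_0, k_0) = 0x22
s_2 = Round(s_1, k_1) = 0xF2
s_3 = Round(s_2, k_2) = 0x0C
s_4 = Round(s_3, k_3) = 0x8D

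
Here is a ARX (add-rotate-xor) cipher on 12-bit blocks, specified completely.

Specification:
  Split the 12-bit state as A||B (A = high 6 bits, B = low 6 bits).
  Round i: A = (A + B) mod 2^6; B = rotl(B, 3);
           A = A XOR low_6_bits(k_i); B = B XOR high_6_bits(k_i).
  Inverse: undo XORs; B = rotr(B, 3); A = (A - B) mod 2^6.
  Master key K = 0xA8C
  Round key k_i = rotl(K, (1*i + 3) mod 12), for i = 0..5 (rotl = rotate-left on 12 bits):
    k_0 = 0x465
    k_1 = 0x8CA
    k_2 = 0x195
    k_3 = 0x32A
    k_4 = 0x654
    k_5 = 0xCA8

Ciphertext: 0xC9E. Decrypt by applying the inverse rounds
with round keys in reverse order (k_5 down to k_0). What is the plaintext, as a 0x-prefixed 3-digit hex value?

s_0 = ciphertext = 0xC9E
s_1 = InvRound(s_0, k_5) = 0xD65
s_2 = InvRound(s_1, k_4) = 0xEA7
s_3 = InvRound(s_2, k_3) = 0xCDD
s_4 = InvRound(s_3, k_2) = 0x2DB
s_5 = InvRound(s_4, k_1) = 0xE87
s_6 = InvRound(s_5, k_0) = 0xB72

0xB72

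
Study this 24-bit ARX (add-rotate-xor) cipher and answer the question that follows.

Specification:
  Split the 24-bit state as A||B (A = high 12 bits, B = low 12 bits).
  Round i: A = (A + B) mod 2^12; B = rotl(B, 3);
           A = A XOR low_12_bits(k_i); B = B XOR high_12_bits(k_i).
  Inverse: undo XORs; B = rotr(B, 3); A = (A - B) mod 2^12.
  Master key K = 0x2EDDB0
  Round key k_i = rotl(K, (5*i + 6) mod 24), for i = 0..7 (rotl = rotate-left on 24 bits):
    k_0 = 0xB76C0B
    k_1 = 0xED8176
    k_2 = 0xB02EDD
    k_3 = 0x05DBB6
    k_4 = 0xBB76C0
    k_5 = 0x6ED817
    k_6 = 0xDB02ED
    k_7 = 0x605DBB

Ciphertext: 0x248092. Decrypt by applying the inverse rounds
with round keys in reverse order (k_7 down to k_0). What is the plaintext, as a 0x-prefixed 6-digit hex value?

0x729C21

s_0 = ciphertext = 0x248092
s_1 = InvRound(s_0, k_7) = 0x121ED2
s_2 = InvRound(s_1, k_6) = 0xF6046C
s_3 = InvRound(s_2, k_5) = 0x527250
s_4 = InvRound(s_3, k_4) = 0x4ABF3C
s_5 = InvRound(s_4, k_3) = 0xB313EC
s_6 = InvRound(s_5, k_2) = 0x8CFD1D
s_7 = InvRound(s_6, k_1) = 0xF41A78
s_8 = InvRound(s_7, k_0) = 0x729C21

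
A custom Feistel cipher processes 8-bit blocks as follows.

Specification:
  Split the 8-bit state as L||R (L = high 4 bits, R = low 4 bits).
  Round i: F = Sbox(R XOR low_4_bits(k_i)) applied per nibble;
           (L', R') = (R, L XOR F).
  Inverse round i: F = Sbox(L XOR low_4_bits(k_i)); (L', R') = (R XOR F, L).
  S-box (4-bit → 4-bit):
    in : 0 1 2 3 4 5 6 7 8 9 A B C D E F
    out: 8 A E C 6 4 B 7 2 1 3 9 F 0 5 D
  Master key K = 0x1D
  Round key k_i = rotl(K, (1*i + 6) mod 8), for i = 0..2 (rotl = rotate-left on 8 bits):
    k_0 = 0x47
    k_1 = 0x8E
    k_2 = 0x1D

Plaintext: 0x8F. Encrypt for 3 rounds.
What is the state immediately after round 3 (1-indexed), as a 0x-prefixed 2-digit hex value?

0x9C

s_0 = plaintext = 0x8F
s_1 = Round(s_0, k_0) = 0xFA
s_2 = Round(s_1, k_1) = 0xA9
s_3 = Round(s_2, k_2) = 0x9C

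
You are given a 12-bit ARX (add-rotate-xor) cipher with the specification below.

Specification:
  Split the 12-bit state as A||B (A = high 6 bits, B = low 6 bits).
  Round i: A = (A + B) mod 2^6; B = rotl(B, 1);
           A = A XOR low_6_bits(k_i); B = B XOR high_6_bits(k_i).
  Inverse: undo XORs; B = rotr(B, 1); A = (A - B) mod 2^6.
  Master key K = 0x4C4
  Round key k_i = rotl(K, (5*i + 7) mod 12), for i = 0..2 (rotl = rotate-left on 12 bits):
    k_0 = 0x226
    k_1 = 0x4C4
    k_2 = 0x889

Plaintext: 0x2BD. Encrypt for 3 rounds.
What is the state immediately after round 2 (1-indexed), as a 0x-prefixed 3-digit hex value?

0x434

s_0 = plaintext = 0x2BD
s_1 = Round(s_0, k_0) = 0x873
s_2 = Round(s_1, k_1) = 0x434
s_3 = Round(s_2, k_2) = 0x34B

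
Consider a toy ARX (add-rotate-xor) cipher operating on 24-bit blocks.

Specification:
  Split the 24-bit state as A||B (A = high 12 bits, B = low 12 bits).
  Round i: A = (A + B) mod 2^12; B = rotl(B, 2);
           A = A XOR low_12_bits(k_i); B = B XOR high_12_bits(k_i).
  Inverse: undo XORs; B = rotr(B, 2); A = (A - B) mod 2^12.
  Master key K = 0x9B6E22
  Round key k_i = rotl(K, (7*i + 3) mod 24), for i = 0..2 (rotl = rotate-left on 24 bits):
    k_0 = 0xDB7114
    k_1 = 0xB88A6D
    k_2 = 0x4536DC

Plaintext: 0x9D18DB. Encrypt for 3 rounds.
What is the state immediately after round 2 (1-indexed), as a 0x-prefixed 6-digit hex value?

0x8FC0EF

s_0 = plaintext = 0x9D18DB
s_1 = Round(s_0, k_0) = 0x3B8ED9
s_2 = Round(s_1, k_1) = 0x8FC0EF
s_3 = Round(s_2, k_2) = 0xF377EF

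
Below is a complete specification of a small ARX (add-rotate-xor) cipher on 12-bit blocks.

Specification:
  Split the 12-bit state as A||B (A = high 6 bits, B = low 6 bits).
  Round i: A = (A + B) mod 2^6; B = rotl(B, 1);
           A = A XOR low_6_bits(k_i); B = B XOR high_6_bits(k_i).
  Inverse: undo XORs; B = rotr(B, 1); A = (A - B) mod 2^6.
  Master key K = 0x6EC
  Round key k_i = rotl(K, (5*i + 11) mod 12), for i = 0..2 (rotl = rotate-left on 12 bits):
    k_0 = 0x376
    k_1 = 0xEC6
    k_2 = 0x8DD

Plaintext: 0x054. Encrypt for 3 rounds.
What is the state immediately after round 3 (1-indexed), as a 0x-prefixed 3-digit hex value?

0x8C2

s_0 = plaintext = 0x054
s_1 = Round(s_0, k_0) = 0x8E5
s_2 = Round(s_1, k_1) = 0x3B0
s_3 = Round(s_2, k_2) = 0x8C2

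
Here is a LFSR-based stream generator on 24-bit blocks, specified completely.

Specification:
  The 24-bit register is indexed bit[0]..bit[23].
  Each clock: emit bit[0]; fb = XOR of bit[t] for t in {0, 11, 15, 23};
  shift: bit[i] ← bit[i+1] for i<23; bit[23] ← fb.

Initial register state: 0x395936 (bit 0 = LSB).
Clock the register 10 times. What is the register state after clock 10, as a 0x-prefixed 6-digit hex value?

reg_0 = 0x395936
clock 1: out=0, reg = 0x9CAC9B
clock 2: out=1, reg = 0x4E564D
clock 3: out=1, reg = 0xA72B26
clock 4: out=0, reg = 0x539593
clock 5: out=1, reg = 0x29CAC9
clock 6: out=1, reg = 0x94E564
clock 7: out=0, reg = 0x4A72B2
clock 8: out=0, reg = 0x253959
clock 9: out=1, reg = 0x129CAC
clock 10: out=0, reg = 0x094E56

0x094E56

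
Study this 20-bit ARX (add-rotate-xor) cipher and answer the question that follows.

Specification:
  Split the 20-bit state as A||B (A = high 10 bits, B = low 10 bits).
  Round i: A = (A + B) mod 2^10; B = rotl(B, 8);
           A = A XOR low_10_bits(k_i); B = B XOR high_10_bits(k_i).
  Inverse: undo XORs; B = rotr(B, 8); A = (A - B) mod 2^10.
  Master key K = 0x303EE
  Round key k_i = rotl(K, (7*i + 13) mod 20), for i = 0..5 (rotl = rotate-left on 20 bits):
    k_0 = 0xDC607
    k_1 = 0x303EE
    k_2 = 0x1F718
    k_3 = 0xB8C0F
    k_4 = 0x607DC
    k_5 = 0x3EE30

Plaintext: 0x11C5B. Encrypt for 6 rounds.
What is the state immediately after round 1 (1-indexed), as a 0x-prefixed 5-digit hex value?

s_0 = plaintext = 0x11C5B
s_1 = Round(s_0, k_0) = 0xA9467
s_2 = Round(s_1, k_1) = 0x38BD9
s_3 = Round(s_2, k_2) = 0xE8D8B
s_4 = Round(s_3, k_3) = 0x48581
s_5 = Round(s_4, k_4) = 0x5F8E1
s_6 = Round(s_5, k_5) = 0x1BDC3

0xA9467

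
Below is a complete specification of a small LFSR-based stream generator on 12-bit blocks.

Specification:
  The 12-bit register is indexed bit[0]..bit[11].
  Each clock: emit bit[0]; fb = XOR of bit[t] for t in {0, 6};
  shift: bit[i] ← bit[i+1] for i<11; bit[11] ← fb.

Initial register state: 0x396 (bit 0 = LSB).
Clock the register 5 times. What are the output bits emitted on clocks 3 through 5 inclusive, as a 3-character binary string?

101

reg_0 = 0x396
clock 1: out=0, reg = 0x1CB
clock 2: out=1, reg = 0x0E5
clock 3: out=1, reg = 0x072
clock 4: out=0, reg = 0x839
clock 5: out=1, reg = 0xC1C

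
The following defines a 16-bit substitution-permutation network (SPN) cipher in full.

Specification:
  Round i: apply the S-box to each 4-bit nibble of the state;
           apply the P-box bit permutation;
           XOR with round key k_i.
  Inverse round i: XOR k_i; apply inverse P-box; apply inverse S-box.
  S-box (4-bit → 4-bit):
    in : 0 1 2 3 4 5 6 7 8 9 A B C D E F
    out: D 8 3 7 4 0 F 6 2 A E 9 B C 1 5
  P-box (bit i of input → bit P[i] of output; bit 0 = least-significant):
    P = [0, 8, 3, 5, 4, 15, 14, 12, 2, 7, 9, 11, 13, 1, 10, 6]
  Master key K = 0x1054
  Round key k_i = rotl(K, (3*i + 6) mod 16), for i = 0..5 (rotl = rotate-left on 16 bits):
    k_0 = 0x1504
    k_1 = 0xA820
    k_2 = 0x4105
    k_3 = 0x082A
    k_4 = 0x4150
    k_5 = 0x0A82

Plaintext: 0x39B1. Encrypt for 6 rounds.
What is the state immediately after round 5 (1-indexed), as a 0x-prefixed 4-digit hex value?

0x1419

s_0 = plaintext = 0x39B1
s_1 = Round(s_0, k_0) = 0x29B6
s_2 = Round(s_1, k_1) = 0x919B
s_3 = Round(s_2, k_2) = 0xD966
s_4 = Round(s_3, k_3) = 0xD5D3
s_5 = Round(s_4, k_4) = 0x1419
s_6 = Round(s_5, k_5) = 0x19E2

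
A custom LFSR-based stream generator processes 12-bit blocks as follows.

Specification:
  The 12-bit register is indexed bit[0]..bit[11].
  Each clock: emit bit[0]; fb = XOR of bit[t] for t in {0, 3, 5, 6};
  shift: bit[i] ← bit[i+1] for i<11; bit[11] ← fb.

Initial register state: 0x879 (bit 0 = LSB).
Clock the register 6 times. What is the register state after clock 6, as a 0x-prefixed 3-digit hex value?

reg_0 = 0x879
clock 1: out=1, reg = 0x43C
clock 2: out=0, reg = 0x21E
clock 3: out=0, reg = 0x90F
clock 4: out=1, reg = 0x487
clock 5: out=1, reg = 0xA43
clock 6: out=1, reg = 0x521

0x521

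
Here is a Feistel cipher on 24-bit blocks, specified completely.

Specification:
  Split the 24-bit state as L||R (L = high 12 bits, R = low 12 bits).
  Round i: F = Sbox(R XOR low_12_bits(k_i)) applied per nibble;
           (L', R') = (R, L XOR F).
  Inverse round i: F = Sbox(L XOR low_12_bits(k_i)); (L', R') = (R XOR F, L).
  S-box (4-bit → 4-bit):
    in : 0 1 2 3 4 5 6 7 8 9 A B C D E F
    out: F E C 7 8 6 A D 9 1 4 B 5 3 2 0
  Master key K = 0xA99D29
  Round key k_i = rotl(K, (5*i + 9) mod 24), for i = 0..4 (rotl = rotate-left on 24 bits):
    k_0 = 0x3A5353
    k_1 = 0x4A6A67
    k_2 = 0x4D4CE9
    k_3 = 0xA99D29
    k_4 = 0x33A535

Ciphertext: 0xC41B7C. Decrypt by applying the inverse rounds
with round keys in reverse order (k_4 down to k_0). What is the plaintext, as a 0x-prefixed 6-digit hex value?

0xFA666B

s_0 = ciphertext = 0xC41B7C
s_1 = InvRound(s_0, k_4) = 0xAA4C41
s_2 = InvRound(s_1, k_3) = 0x1D2AA4
s_3 = InvRound(s_2, k_2) = 0x9DF1D2
s_4 = InvRound(s_3, k_1) = 0x66B9DF
s_5 = InvRound(s_4, k_0) = 0xFA666B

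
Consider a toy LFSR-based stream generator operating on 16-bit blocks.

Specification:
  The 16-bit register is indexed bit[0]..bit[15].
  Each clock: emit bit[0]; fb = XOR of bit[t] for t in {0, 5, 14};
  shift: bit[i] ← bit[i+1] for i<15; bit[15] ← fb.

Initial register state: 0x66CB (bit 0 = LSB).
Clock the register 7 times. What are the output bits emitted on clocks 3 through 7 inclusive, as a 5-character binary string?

reg_0 = 0x66CB
clock 1: out=1, reg = 0x3365
clock 2: out=1, reg = 0x19B2
clock 3: out=0, reg = 0x8CD9
clock 4: out=1, reg = 0xC66C
clock 5: out=0, reg = 0x6336
clock 6: out=0, reg = 0x319B
clock 7: out=1, reg = 0x98CD

01001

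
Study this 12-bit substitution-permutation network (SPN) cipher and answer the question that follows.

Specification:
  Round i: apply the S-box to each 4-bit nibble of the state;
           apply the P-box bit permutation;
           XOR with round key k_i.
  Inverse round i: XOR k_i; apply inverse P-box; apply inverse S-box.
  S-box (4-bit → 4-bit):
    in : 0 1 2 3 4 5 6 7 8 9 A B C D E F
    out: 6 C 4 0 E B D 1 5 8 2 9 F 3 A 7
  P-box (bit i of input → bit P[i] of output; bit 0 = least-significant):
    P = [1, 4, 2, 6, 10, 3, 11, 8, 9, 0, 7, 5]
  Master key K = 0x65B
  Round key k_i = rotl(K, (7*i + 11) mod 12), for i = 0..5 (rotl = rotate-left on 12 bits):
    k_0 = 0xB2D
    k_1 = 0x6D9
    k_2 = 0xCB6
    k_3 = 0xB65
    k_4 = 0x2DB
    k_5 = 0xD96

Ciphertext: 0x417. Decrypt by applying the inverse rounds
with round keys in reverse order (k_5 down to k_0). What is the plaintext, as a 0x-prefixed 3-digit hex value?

0xCC8

s_0 = ciphertext = 0x417
s_1 = InvRound(s_0, k_5) = 0x013
s_2 = InvRound(s_1, k_4) = 0x8A9
s_3 = InvRound(s_2, k_3) = 0x8E1
s_4 = InvRound(s_3, k_2) = 0xA7C
s_5 = InvRound(s_4, k_1) = 0x482
s_6 = InvRound(s_5, k_0) = 0xCC8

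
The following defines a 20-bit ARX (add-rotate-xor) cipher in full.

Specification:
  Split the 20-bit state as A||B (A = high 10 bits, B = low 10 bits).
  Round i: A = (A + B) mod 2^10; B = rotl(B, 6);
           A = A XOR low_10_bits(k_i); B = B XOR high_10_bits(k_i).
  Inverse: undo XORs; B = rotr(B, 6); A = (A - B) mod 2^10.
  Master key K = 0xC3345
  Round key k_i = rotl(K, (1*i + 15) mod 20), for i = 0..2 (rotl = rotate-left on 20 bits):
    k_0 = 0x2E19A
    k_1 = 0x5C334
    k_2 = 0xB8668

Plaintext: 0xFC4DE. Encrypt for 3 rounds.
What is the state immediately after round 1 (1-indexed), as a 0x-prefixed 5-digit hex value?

s_0 = plaintext = 0xFC4DE
s_1 = Round(s_0, k_0) = 0x55735
s_2 = Round(s_1, k_1) = 0xEF803
s_3 = Round(s_2, k_2) = 0x6A621

0x55735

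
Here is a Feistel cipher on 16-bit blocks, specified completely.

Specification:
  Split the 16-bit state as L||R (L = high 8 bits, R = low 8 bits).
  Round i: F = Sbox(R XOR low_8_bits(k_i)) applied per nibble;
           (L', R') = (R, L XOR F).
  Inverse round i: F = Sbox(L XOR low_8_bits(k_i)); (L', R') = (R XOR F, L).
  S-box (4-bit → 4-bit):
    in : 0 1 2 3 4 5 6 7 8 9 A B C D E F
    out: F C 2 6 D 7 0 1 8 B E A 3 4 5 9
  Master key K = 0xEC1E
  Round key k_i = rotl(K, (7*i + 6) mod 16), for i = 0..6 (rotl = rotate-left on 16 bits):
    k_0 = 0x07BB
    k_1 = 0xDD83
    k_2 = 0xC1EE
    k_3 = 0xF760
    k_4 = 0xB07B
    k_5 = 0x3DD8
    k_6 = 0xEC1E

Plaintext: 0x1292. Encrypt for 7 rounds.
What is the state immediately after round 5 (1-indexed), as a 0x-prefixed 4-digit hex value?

s_0 = plaintext = 0x1292
s_1 = Round(s_0, k_0) = 0x9239
s_2 = Round(s_1, k_1) = 0x393C
s_3 = Round(s_2, k_2) = 0x3C7B
s_4 = Round(s_3, k_3) = 0x7BF6
s_5 = Round(s_4, k_4) = 0xF6FF
s_6 = Round(s_5, k_5) = 0xFFD7
s_7 = Round(s_6, k_6) = 0xD7C4

0xF6FF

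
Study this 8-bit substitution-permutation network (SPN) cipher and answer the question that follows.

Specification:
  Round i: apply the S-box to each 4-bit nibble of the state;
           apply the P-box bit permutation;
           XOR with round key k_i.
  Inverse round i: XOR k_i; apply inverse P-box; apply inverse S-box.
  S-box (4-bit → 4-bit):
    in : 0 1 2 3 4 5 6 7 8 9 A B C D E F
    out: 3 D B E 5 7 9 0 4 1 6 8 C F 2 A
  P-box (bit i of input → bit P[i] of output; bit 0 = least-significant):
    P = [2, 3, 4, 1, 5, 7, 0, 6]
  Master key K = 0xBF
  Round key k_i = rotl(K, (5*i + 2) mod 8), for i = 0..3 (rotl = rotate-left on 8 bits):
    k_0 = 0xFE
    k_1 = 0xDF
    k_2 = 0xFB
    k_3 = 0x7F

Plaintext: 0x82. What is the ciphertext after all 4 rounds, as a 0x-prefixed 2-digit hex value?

0xD4

s_0 = plaintext = 0x82
s_1 = Round(s_0, k_0) = 0xF1
s_2 = Round(s_1, k_1) = 0x09
s_3 = Round(s_2, k_2) = 0x5F
s_4 = Round(s_3, k_3) = 0xD4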